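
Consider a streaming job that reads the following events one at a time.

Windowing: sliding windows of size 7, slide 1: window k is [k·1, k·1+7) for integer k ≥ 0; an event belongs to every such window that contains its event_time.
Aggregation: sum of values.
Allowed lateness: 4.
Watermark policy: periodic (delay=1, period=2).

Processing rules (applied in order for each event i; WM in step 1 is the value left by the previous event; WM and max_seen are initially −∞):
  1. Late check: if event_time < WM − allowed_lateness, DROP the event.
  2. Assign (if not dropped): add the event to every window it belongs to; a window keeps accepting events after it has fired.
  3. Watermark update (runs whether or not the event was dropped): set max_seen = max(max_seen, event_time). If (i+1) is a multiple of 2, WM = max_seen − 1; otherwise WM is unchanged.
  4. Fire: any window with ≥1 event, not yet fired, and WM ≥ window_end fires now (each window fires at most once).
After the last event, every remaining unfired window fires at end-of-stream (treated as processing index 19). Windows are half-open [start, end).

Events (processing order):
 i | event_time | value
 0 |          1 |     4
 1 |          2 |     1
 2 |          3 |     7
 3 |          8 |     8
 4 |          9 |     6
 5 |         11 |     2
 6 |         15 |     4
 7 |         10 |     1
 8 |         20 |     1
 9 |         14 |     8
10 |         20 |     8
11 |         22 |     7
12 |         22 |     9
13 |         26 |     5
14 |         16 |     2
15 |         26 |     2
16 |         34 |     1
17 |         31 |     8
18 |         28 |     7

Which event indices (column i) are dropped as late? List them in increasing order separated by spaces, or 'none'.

i=0 t=1 v=4: → [1,8),[0,7); WM=−∞
i=1 t=2 v=1: → [2,9),[1,8),[0,7); WM=1
i=2 t=3 v=7: → [3,10),[2,9),[1,8),[0,7); WM=1
i=3 t=8 v=8: → [8,15),[7,14),[6,13),[5,12),[4,11),[3,10),[2,9); WM=7; [0,7) fires=12
i=4 t=9 v=6: → [9,16),[8,15),[7,14),[6,13),[5,12),[4,11),[3,10); WM=7
i=5 t=11 v=2: → [11,18),[10,17),[9,16),[8,15),[7,14),[6,13),[5,12); WM=10; [1,8) fires=12 [2,9) fires=16 [3,10) fires=21
i=6 t=15 v=4: → [15,22),[14,21),[13,20),[12,19),[11,18),[10,17),[9,16); WM=10
i=7 t=10 v=1: → [10,17),[9,16),[8,15),[7,14),[6,13),[5,12),[4,11); WM=14; [4,11) fires=15 [5,12) fires=17 [6,13) fires=17 [7,14) fires=17
i=8 t=20 v=1: → [20,27),[19,26),[18,25),[17,24),[16,23),[15,22),[14,21); WM=14
i=9 t=14 v=8: → [14,21),[13,20),[12,19),[11,18),[10,17),[9,16),[8,15); WM=19; [8,15) fires=25 [9,16) fires=21 [10,17) fires=15 [11,18) fires=14 [12,19) fires=12
i=10 t=20 v=8: → [20,27),[19,26),[18,25),[17,24),[16,23),[15,22),[14,21); WM=19
i=11 t=22 v=7: → [22,29),[21,28),[20,27),[19,26),[18,25),[17,24),[16,23); WM=21; [13,20) fires=12 [14,21) fires=21
i=12 t=22 v=9: → [22,29),[21,28),[20,27),[19,26),[18,25),[17,24),[16,23); WM=21
i=13 t=26 v=5: → [26,33),[25,32),[24,31),[23,30),[22,29),[21,28),[20,27); WM=25; [15,22) fires=13 [16,23) fires=25 [17,24) fires=25 [18,25) fires=25
i=14 t=16 v=2: DROP (t<25-4); WM=25
i=15 t=26 v=2: → [26,33),[25,32),[24,31),[23,30),[22,29),[21,28),[20,27); WM=25
i=16 t=34 v=1: → [34,41),[33,40),[32,39),[31,38),[30,37),[29,36),[28,35); WM=25
i=17 t=31 v=8: → [31,38),[30,37),[29,36),[28,35),[27,34),[26,33),[25,32); WM=33; [19,26) fires=25 [20,27) fires=32 [21,28) fires=23 [22,29) fires=23 [23,30) fires=7 [24,31) fires=7 [25,32) fires=15 [26,33) fires=15
i=18 t=28 v=7: DROP (t<33-4); WM=33

14 18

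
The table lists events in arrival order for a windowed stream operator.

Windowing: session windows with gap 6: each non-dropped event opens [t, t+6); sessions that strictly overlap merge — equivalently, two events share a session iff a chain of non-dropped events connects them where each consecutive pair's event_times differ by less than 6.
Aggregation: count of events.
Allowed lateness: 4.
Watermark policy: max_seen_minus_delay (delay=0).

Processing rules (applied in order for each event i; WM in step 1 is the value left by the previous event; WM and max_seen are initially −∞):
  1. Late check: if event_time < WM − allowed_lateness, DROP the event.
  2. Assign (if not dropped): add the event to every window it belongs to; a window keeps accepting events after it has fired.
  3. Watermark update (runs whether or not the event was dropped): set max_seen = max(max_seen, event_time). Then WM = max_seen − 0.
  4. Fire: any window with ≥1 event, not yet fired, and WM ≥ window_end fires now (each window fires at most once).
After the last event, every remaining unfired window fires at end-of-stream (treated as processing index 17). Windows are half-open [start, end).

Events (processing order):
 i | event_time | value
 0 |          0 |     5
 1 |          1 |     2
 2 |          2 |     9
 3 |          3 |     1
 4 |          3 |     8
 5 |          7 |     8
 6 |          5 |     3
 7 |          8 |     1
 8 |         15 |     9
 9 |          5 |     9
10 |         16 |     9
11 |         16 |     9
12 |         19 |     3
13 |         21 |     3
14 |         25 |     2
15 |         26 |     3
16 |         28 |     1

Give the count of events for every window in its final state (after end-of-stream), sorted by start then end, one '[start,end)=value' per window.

i=0 t=0 v=5: → [0,6); WM=0
i=1 t=1 v=2: → [0,7); WM=1
i=2 t=2 v=9: → [0,8); WM=2
i=3 t=3 v=1: → [0,9); WM=3
i=4 t=3 v=8: → [0,9); WM=3
i=5 t=7 v=8: → [0,13); WM=7
i=6 t=5 v=3: → [0,13); WM=7
i=7 t=8 v=1: → [0,14); WM=8
i=8 t=15 v=9: → [15,21); WM=15
i=9 t=5 v=9: DROP (t<15-4); WM=15
i=10 t=16 v=9: → [15,22); WM=16
i=11 t=16 v=9: → [15,22); WM=16
i=12 t=19 v=3: → [15,25); WM=19
i=13 t=21 v=3: → [15,27); WM=21
i=14 t=25 v=2: → [15,31); WM=25
i=15 t=26 v=3: → [15,32); WM=26
i=16 t=28 v=1: → [15,34); WM=28

[0,14)=8 [15,34)=8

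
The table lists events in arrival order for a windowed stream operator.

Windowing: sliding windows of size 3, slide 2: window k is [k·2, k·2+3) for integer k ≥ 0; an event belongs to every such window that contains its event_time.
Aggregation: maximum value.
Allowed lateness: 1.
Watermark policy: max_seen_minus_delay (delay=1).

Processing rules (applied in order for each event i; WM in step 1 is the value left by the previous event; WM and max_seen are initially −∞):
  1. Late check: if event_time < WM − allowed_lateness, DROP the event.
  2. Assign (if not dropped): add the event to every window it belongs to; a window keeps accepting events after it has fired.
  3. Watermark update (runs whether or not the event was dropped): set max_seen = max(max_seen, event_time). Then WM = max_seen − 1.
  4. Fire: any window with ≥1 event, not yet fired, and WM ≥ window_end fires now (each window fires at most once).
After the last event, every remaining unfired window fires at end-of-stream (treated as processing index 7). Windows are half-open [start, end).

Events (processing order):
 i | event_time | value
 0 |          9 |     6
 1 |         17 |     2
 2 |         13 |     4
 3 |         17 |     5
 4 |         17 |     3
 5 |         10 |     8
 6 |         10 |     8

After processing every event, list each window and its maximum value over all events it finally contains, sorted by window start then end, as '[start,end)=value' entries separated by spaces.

i=0 t=9 v=6: → [8,11); WM=8
i=1 t=17 v=2: → [16,19); WM=16; [8,11) fires=6
i=2 t=13 v=4: DROP (t<16-1); WM=16
i=3 t=17 v=5: → [16,19); WM=16
i=4 t=17 v=3: → [16,19); WM=16
i=5 t=10 v=8: DROP (t<16-1); WM=16
i=6 t=10 v=8: DROP (t<16-1); WM=16

[8,11)=6 [16,19)=5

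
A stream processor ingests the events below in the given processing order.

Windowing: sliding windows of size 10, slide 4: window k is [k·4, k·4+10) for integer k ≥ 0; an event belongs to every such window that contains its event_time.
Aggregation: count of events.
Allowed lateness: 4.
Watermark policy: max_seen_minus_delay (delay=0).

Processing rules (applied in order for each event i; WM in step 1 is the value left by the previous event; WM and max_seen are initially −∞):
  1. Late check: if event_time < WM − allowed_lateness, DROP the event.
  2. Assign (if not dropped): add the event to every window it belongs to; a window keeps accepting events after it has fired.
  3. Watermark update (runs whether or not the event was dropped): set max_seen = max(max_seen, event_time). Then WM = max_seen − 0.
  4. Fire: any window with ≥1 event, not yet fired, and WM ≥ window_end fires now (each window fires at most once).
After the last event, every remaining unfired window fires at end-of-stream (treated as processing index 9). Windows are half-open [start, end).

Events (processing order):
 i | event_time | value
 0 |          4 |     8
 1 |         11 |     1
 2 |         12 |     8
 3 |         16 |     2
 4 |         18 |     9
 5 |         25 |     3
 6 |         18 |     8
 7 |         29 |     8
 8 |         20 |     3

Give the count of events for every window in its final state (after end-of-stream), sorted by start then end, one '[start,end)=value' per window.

[0,10)=1 [4,14)=3 [8,18)=3 [12,22)=3 [16,26)=3 [20,30)=2 [24,34)=2 [28,38)=1

i=0 t=4 v=8: → [4,14),[0,10); WM=4
i=1 t=11 v=1: → [8,18),[4,14); WM=11; [0,10) fires=1
i=2 t=12 v=8: → [12,22),[8,18),[4,14); WM=12
i=3 t=16 v=2: → [16,26),[12,22),[8,18); WM=16; [4,14) fires=3
i=4 t=18 v=9: → [16,26),[12,22); WM=18; [8,18) fires=3
i=5 t=25 v=3: → [24,34),[20,30),[16,26); WM=25; [12,22) fires=3
i=6 t=18 v=8: DROP (t<25-4); WM=25
i=7 t=29 v=8: → [28,38),[24,34),[20,30); WM=29; [16,26) fires=3
i=8 t=20 v=3: DROP (t<29-4); WM=29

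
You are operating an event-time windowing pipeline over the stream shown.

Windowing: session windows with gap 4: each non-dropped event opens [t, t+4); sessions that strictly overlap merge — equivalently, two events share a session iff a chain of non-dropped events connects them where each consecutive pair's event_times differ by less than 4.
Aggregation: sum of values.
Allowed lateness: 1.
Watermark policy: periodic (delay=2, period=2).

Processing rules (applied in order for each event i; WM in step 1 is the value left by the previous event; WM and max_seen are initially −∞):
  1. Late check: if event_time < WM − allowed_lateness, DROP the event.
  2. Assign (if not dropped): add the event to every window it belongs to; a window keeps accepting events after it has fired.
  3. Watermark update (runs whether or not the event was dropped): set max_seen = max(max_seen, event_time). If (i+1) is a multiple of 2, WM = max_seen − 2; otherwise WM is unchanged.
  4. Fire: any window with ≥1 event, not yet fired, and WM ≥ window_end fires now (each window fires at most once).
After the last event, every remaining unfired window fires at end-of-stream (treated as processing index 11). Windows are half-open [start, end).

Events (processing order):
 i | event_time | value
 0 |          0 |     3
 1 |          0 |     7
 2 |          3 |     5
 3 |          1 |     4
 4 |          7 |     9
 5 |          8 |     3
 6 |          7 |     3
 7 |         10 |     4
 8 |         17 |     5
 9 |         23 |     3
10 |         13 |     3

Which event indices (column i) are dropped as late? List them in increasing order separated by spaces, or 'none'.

i=0 t=0 v=3: → [0,4); WM=−∞
i=1 t=0 v=7: → [0,4); WM=-2
i=2 t=3 v=5: → [0,7); WM=-2
i=3 t=1 v=4: → [0,7); WM=1
i=4 t=7 v=9: → [7,11); WM=1
i=5 t=8 v=3: → [7,12); WM=6
i=6 t=7 v=3: → [7,12); WM=6
i=7 t=10 v=4: → [7,14); WM=8
i=8 t=17 v=5: → [17,21); WM=8
i=9 t=23 v=3: → [23,27); WM=21
i=10 t=13 v=3: DROP (t<21-1); WM=21

10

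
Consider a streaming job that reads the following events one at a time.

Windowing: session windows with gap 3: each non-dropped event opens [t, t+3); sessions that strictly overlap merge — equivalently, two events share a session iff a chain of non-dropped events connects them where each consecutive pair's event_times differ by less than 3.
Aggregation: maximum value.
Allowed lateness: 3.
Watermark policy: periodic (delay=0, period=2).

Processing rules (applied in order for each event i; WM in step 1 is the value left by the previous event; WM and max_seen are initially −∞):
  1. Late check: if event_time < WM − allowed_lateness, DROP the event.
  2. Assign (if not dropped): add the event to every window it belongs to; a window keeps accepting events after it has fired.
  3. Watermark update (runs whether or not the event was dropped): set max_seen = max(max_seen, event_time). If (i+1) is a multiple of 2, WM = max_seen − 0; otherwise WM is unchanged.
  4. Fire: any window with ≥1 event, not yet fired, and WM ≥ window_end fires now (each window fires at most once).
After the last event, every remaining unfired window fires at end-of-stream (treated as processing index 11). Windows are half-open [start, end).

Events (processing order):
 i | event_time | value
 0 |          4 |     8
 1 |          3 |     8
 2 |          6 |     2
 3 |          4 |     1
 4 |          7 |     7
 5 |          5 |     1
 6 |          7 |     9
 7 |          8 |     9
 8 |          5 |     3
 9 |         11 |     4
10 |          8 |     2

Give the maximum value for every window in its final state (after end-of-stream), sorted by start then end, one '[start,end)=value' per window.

i=0 t=4 v=8: → [4,7); WM=−∞
i=1 t=3 v=8: → [3,7); WM=4
i=2 t=6 v=2: → [3,9); WM=4
i=3 t=4 v=1: → [3,9); WM=6
i=4 t=7 v=7: → [3,10); WM=6
i=5 t=5 v=1: → [3,10); WM=7
i=6 t=7 v=9: → [3,10); WM=7
i=7 t=8 v=9: → [3,11); WM=8
i=8 t=5 v=3: → [3,11); WM=8
i=9 t=11 v=4: → [11,14); WM=11
i=10 t=8 v=2: → [3,11); WM=11

[3,11)=9 [11,14)=4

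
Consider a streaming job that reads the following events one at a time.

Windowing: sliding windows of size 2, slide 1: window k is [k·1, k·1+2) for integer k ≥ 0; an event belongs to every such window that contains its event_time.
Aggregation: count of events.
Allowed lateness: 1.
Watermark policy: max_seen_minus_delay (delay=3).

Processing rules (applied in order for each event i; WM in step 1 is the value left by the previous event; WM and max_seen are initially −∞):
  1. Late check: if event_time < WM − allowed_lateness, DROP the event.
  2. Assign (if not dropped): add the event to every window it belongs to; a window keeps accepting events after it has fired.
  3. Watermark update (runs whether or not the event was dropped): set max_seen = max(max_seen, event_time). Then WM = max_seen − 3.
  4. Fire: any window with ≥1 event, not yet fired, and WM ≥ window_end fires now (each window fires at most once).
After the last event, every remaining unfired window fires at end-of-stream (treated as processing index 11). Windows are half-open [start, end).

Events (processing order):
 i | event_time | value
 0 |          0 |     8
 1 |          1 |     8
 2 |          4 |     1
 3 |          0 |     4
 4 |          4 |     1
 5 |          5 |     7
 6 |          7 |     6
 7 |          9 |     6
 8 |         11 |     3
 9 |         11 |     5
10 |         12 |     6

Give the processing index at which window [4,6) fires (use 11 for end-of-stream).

7

i=0 t=0 v=8: → [0,2); WM=-3
i=1 t=1 v=8: → [1,3),[0,2); WM=-2
i=2 t=4 v=1: → [4,6),[3,5); WM=1
i=3 t=0 v=4: → [0,2); WM=1
i=4 t=4 v=1: → [4,6),[3,5); WM=1
i=5 t=5 v=7: → [5,7),[4,6); WM=2; [0,2) fires=3
i=6 t=7 v=6: → [7,9),[6,8); WM=4; [1,3) fires=1
i=7 t=9 v=6: → [9,11),[8,10); WM=6; [3,5) fires=2 [4,6) fires=3
i=8 t=11 v=3: → [11,13),[10,12); WM=8; [5,7) fires=1 [6,8) fires=1
i=9 t=11 v=5: → [11,13),[10,12); WM=8
i=10 t=12 v=6: → [12,14),[11,13); WM=9; [7,9) fires=1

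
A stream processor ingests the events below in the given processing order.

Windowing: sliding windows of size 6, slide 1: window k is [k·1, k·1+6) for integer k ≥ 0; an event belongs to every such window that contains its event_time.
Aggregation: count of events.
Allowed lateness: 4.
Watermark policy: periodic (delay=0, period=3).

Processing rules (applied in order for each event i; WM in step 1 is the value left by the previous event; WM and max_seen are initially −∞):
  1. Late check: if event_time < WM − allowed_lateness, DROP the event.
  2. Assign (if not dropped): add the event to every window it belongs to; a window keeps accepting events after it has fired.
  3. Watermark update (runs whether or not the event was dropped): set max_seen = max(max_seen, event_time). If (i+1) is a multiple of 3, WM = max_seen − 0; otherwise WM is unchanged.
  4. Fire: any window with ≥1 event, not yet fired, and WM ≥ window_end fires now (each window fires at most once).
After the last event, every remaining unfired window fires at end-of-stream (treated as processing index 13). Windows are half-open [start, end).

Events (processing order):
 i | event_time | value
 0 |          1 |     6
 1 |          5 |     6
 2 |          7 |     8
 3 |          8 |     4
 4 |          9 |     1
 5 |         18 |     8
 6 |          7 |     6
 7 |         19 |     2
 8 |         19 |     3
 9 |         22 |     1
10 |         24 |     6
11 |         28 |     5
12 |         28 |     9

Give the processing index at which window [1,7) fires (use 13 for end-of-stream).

i=0 t=1 v=6: → [1,7),[0,6); WM=−∞
i=1 t=5 v=6: → [5,11),[4,10),[3,9),[2,8),[1,7),[0,6); WM=−∞
i=2 t=7 v=8: → [7,13),[6,12),[5,11),[4,10),[3,9),[2,8); WM=7; [0,6) fires=2 [1,7) fires=2
i=3 t=8 v=4: → [8,14),[7,13),[6,12),[5,11),[4,10),[3,9); WM=7
i=4 t=9 v=1: → [9,15),[8,14),[7,13),[6,12),[5,11),[4,10); WM=7
i=5 t=18 v=8: → [18,24),[17,23),[16,22),[15,21),[14,20),[13,19); WM=18; [2,8) fires=2 [3,9) fires=3 [4,10) fires=4 [5,11) fires=4 [6,12) fires=3 [7,13) fires=3 [8,14) fires=2 [9,15) fires=1
i=6 t=7 v=6: DROP (t<18-4); WM=18
i=7 t=19 v=2: → [19,25),[18,24),[17,23),[16,22),[15,21),[14,20); WM=18
i=8 t=19 v=3: → [19,25),[18,24),[17,23),[16,22),[15,21),[14,20); WM=19; [13,19) fires=1
i=9 t=22 v=1: → [22,28),[21,27),[20,26),[19,25),[18,24),[17,23); WM=19
i=10 t=24 v=6: → [24,30),[23,29),[22,28),[21,27),[20,26),[19,25); WM=19
i=11 t=28 v=5: → [28,34),[27,33),[26,32),[25,31),[24,30),[23,29); WM=28; [14,20) fires=3 [15,21) fires=3 [16,22) fires=3 [17,23) fires=4 [18,24) fires=4 [19,25) fires=4 [20,26) fires=2 [21,27) fires=2 [22,28) fires=2
i=12 t=28 v=9: → [28,34),[27,33),[26,32),[25,31),[24,30),[23,29); WM=28

2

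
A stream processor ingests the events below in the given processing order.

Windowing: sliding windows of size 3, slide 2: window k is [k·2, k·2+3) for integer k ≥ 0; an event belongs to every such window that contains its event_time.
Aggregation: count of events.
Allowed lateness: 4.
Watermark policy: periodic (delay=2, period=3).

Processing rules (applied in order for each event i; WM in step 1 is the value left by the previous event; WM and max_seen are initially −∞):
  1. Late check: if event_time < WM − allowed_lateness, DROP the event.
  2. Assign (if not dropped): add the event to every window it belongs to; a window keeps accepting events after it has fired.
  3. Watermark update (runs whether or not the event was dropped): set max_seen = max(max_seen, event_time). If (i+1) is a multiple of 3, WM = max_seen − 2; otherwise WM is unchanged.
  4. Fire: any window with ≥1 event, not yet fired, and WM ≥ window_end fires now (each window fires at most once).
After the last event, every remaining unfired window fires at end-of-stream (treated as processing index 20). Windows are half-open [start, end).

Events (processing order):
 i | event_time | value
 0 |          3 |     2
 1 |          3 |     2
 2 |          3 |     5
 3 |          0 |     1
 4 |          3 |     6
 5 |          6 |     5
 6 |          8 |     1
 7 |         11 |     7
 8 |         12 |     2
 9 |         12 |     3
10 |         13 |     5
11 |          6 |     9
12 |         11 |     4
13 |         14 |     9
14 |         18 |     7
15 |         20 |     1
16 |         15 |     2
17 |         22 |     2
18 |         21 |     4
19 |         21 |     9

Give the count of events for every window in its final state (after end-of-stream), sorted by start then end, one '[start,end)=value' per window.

[0,3)=1 [2,5)=4 [4,7)=2 [6,9)=3 [8,11)=1 [10,13)=4 [12,15)=4 [14,17)=2 [16,19)=1 [18,21)=2 [20,23)=4 [22,25)=1

i=0 t=3 v=2: → [2,5); WM=−∞
i=1 t=3 v=2: → [2,5); WM=−∞
i=2 t=3 v=5: → [2,5); WM=1
i=3 t=0 v=1: → [0,3); WM=1
i=4 t=3 v=6: → [2,5); WM=1
i=5 t=6 v=5: → [6,9),[4,7); WM=4; [0,3) fires=1
i=6 t=8 v=1: → [8,11),[6,9); WM=4
i=7 t=11 v=7: → [10,13); WM=4
i=8 t=12 v=2: → [12,15),[10,13); WM=10; [2,5) fires=4 [4,7) fires=1 [6,9) fires=2
i=9 t=12 v=3: → [12,15),[10,13); WM=10
i=10 t=13 v=5: → [12,15); WM=10
i=11 t=6 v=9: → [6,9),[4,7); WM=11; [8,11) fires=1
i=12 t=11 v=4: → [10,13); WM=11
i=13 t=14 v=9: → [14,17),[12,15); WM=11
i=14 t=18 v=7: → [18,21),[16,19); WM=16; [10,13) fires=4 [12,15) fires=4
i=15 t=20 v=1: → [20,23),[18,21); WM=16
i=16 t=15 v=2: → [14,17); WM=16
i=17 t=22 v=2: → [22,25),[20,23); WM=20; [14,17) fires=2 [16,19) fires=1
i=18 t=21 v=4: → [20,23); WM=20
i=19 t=21 v=9: → [20,23); WM=20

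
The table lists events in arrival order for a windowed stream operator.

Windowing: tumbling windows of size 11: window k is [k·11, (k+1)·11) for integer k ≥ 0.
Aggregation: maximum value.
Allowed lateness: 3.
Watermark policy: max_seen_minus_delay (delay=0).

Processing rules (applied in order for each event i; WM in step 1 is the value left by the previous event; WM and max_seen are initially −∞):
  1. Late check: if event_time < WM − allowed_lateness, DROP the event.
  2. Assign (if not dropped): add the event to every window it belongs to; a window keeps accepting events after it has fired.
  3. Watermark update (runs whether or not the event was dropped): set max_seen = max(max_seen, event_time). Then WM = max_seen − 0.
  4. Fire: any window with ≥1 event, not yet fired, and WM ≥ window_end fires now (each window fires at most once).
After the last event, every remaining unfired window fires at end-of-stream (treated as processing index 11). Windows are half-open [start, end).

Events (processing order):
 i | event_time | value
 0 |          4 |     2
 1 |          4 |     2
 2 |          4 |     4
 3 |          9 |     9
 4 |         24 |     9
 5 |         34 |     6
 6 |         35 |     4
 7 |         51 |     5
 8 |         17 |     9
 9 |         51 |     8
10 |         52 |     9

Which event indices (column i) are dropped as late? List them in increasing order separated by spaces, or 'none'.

8

i=0 t=4 v=2: → [0,11); WM=4
i=1 t=4 v=2: → [0,11); WM=4
i=2 t=4 v=4: → [0,11); WM=4
i=3 t=9 v=9: → [0,11); WM=9
i=4 t=24 v=9: → [22,33); WM=24; [0,11) fires=9
i=5 t=34 v=6: → [33,44); WM=34; [22,33) fires=9
i=6 t=35 v=4: → [33,44); WM=35
i=7 t=51 v=5: → [44,55); WM=51; [33,44) fires=6
i=8 t=17 v=9: DROP (t<51-3); WM=51
i=9 t=51 v=8: → [44,55); WM=51
i=10 t=52 v=9: → [44,55); WM=52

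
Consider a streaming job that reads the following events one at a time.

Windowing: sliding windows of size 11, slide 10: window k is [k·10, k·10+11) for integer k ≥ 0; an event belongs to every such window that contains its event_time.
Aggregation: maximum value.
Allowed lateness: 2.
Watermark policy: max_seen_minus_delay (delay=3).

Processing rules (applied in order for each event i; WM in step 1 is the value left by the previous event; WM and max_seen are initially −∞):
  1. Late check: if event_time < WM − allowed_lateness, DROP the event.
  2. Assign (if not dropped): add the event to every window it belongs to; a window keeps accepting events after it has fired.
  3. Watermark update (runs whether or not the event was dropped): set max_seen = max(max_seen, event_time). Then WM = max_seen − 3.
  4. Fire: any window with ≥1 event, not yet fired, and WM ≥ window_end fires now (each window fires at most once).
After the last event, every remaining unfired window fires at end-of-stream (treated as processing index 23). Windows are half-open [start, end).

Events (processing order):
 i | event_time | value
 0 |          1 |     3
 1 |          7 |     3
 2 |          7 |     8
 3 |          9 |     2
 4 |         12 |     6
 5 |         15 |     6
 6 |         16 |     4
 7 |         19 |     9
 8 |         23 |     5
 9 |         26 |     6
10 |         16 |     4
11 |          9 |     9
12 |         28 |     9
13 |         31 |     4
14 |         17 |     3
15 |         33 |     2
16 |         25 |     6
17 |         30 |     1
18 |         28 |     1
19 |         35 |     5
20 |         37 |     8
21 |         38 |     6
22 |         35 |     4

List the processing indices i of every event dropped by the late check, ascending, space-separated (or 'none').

i=0 t=1 v=3: → [0,11); WM=-2
i=1 t=7 v=3: → [0,11); WM=4
i=2 t=7 v=8: → [0,11); WM=4
i=3 t=9 v=2: → [0,11); WM=6
i=4 t=12 v=6: → [10,21); WM=9
i=5 t=15 v=6: → [10,21); WM=12; [0,11) fires=8
i=6 t=16 v=4: → [10,21); WM=13
i=7 t=19 v=9: → [10,21); WM=16
i=8 t=23 v=5: → [20,31); WM=20
i=9 t=26 v=6: → [20,31); WM=23; [10,21) fires=9
i=10 t=16 v=4: DROP (t<23-2); WM=23
i=11 t=9 v=9: DROP (t<23-2); WM=23
i=12 t=28 v=9: → [20,31); WM=25
i=13 t=31 v=4: → [30,41); WM=28
i=14 t=17 v=3: DROP (t<28-2); WM=28
i=15 t=33 v=2: → [30,41); WM=30
i=16 t=25 v=6: DROP (t<30-2); WM=30
i=17 t=30 v=1: → [30,41),[20,31); WM=30
i=18 t=28 v=1: → [20,31); WM=30
i=19 t=35 v=5: → [30,41); WM=32; [20,31) fires=9
i=20 t=37 v=8: → [30,41); WM=34
i=21 t=38 v=6: → [30,41); WM=35
i=22 t=35 v=4: → [30,41); WM=35

10 11 14 16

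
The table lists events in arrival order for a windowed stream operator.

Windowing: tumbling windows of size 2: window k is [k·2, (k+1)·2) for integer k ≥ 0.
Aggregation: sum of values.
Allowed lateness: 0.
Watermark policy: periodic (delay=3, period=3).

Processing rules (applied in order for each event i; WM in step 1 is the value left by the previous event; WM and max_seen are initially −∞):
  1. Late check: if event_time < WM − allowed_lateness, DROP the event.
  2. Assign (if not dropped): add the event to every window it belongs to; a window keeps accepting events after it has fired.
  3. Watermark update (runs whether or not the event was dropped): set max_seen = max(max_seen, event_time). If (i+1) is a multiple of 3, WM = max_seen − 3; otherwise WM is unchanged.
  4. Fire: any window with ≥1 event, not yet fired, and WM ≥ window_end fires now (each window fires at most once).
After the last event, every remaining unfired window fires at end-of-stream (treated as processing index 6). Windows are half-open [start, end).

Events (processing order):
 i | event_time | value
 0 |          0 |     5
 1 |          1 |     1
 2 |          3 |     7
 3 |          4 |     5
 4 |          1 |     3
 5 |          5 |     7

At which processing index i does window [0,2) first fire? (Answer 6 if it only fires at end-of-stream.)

5

i=0 t=0 v=5: → [0,2); WM=−∞
i=1 t=1 v=1: → [0,2); WM=−∞
i=2 t=3 v=7: → [2,4); WM=0
i=3 t=4 v=5: → [4,6); WM=0
i=4 t=1 v=3: → [0,2); WM=0
i=5 t=5 v=7: → [4,6); WM=2; [0,2) fires=9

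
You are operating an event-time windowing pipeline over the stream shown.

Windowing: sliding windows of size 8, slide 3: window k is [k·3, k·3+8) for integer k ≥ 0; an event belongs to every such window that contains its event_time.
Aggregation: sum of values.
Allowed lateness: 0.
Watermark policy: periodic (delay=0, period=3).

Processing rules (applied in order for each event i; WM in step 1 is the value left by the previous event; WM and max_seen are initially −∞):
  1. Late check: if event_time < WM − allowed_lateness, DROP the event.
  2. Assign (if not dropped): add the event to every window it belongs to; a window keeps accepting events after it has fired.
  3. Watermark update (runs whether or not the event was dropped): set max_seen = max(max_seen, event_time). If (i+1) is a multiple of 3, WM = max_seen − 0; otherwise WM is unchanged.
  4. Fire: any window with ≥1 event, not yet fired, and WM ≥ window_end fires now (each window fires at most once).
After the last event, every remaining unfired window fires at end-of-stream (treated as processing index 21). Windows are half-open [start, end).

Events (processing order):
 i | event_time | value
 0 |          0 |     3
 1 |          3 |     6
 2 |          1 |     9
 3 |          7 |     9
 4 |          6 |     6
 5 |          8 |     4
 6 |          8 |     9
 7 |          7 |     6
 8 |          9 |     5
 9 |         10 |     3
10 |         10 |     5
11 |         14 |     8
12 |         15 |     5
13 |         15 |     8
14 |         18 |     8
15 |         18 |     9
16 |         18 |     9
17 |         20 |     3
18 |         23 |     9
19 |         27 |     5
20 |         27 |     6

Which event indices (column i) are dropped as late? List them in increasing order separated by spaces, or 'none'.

7

i=0 t=0 v=3: → [0,8); WM=−∞
i=1 t=3 v=6: → [3,11),[0,8); WM=−∞
i=2 t=1 v=9: → [0,8); WM=3
i=3 t=7 v=9: → [6,14),[3,11),[0,8); WM=3
i=4 t=6 v=6: → [6,14),[3,11),[0,8); WM=3
i=5 t=8 v=4: → [6,14),[3,11); WM=8; [0,8) fires=33
i=6 t=8 v=9: → [6,14),[3,11); WM=8
i=7 t=7 v=6: DROP (t<8-0); WM=8
i=8 t=9 v=5: → [9,17),[6,14),[3,11); WM=9
i=9 t=10 v=3: → [9,17),[6,14),[3,11); WM=9
i=10 t=10 v=5: → [9,17),[6,14),[3,11); WM=9
i=11 t=14 v=8: → [12,20),[9,17); WM=14; [3,11) fires=47 [6,14) fires=41
i=12 t=15 v=5: → [15,23),[12,20),[9,17); WM=14
i=13 t=15 v=8: → [15,23),[12,20),[9,17); WM=14
i=14 t=18 v=8: → [18,26),[15,23),[12,20); WM=18; [9,17) fires=34
i=15 t=18 v=9: → [18,26),[15,23),[12,20); WM=18
i=16 t=18 v=9: → [18,26),[15,23),[12,20); WM=18
i=17 t=20 v=3: → [18,26),[15,23); WM=20; [12,20) fires=47
i=18 t=23 v=9: → [21,29),[18,26); WM=20
i=19 t=27 v=5: → [27,35),[24,32),[21,29); WM=20
i=20 t=27 v=6: → [27,35),[24,32),[21,29); WM=27; [15,23) fires=42 [18,26) fires=38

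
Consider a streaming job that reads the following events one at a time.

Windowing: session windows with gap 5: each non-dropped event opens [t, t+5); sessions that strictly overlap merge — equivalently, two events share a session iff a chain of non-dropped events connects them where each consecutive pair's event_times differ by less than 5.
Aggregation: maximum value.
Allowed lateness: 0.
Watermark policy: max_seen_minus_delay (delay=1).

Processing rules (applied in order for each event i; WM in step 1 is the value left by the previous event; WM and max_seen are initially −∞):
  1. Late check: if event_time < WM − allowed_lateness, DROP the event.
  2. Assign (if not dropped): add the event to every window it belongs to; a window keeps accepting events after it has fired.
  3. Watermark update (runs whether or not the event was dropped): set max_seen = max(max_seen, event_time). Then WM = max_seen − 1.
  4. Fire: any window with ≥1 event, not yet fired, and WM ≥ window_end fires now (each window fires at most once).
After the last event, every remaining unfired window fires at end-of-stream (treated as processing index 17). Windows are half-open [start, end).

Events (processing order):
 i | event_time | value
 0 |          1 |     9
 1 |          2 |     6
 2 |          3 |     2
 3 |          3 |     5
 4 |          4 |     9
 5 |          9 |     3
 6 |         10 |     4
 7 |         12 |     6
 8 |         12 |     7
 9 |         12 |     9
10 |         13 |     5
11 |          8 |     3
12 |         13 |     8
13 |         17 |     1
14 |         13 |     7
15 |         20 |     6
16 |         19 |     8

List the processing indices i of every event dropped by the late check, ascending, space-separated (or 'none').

11 14

i=0 t=1 v=9: → [1,6); WM=0
i=1 t=2 v=6: → [1,7); WM=1
i=2 t=3 v=2: → [1,8); WM=2
i=3 t=3 v=5: → [1,8); WM=2
i=4 t=4 v=9: → [1,9); WM=3
i=5 t=9 v=3: → [9,14); WM=8
i=6 t=10 v=4: → [9,15); WM=9
i=7 t=12 v=6: → [9,17); WM=11
i=8 t=12 v=7: → [9,17); WM=11
i=9 t=12 v=9: → [9,17); WM=11
i=10 t=13 v=5: → [9,18); WM=12
i=11 t=8 v=3: DROP (t<12-0); WM=12
i=12 t=13 v=8: → [9,18); WM=12
i=13 t=17 v=1: → [9,22); WM=16
i=14 t=13 v=7: DROP (t<16-0); WM=16
i=15 t=20 v=6: → [9,25); WM=19
i=16 t=19 v=8: → [9,25); WM=19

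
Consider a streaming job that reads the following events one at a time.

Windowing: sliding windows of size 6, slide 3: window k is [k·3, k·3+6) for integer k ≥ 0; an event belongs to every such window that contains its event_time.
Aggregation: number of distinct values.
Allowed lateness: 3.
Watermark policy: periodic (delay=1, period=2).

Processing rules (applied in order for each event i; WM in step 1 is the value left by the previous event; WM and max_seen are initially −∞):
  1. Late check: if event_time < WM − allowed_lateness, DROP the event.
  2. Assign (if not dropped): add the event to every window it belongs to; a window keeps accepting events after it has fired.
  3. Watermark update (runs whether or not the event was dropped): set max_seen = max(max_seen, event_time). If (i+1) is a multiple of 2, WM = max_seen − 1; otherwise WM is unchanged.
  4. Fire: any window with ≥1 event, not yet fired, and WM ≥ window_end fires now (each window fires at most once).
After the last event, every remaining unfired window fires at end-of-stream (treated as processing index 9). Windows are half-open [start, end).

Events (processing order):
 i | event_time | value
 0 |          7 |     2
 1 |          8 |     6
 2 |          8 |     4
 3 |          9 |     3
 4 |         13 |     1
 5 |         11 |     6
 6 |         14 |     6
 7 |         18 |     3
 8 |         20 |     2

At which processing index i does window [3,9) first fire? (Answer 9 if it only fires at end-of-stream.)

5

i=0 t=7 v=2: → [6,12),[3,9); WM=−∞
i=1 t=8 v=6: → [6,12),[3,9); WM=7
i=2 t=8 v=4: → [6,12),[3,9); WM=7
i=3 t=9 v=3: → [9,15),[6,12); WM=8
i=4 t=13 v=1: → [12,18),[9,15); WM=8
i=5 t=11 v=6: → [9,15),[6,12); WM=12; [3,9) fires=3 [6,12) fires=4
i=6 t=14 v=6: → [12,18),[9,15); WM=12
i=7 t=18 v=3: → [18,24),[15,21); WM=17; [9,15) fires=3
i=8 t=20 v=2: → [18,24),[15,21); WM=17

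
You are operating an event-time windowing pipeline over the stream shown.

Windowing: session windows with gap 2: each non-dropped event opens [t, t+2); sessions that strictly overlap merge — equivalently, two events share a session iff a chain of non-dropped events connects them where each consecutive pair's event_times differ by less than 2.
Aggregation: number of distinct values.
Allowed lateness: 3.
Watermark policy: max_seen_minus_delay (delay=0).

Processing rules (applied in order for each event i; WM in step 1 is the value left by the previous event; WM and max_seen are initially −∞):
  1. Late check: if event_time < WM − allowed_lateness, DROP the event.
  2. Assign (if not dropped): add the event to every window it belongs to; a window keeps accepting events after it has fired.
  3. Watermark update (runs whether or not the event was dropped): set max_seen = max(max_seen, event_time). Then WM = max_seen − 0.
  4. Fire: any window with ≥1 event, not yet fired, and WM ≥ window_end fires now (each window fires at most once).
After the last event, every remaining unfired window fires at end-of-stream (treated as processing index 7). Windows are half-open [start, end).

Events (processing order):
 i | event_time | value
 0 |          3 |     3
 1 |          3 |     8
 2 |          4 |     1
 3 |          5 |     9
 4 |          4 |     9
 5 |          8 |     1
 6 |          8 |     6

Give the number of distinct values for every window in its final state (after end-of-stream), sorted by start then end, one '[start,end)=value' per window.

i=0 t=3 v=3: → [3,5); WM=3
i=1 t=3 v=8: → [3,5); WM=3
i=2 t=4 v=1: → [3,6); WM=4
i=3 t=5 v=9: → [3,7); WM=5
i=4 t=4 v=9: → [3,7); WM=5
i=5 t=8 v=1: → [8,10); WM=8
i=6 t=8 v=6: → [8,10); WM=8

[3,7)=4 [8,10)=2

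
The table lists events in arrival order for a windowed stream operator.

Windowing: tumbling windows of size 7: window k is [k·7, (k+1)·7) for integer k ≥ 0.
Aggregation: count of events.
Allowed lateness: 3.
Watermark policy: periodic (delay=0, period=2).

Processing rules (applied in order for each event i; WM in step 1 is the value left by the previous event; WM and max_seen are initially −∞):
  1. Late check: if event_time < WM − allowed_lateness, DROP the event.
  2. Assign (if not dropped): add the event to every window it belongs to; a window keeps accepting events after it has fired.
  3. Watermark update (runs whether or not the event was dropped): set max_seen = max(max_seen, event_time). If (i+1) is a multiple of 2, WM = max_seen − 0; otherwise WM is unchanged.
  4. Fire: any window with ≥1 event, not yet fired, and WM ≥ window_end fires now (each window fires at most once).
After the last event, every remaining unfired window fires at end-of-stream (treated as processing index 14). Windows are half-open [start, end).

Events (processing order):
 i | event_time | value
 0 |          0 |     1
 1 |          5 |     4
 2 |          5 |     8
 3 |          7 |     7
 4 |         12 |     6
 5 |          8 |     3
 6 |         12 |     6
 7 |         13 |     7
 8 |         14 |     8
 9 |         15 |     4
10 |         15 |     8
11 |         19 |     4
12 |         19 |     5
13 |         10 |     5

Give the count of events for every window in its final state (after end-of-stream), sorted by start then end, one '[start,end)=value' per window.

i=0 t=0 v=1: → [0,7); WM=−∞
i=1 t=5 v=4: → [0,7); WM=5
i=2 t=5 v=8: → [0,7); WM=5
i=3 t=7 v=7: → [7,14); WM=7; [0,7) fires=3
i=4 t=12 v=6: → [7,14); WM=7
i=5 t=8 v=3: → [7,14); WM=12
i=6 t=12 v=6: → [7,14); WM=12
i=7 t=13 v=7: → [7,14); WM=13
i=8 t=14 v=8: → [14,21); WM=13
i=9 t=15 v=4: → [14,21); WM=15; [7,14) fires=5
i=10 t=15 v=8: → [14,21); WM=15
i=11 t=19 v=4: → [14,21); WM=19
i=12 t=19 v=5: → [14,21); WM=19
i=13 t=10 v=5: DROP (t<19-3); WM=19

[0,7)=3 [7,14)=5 [14,21)=5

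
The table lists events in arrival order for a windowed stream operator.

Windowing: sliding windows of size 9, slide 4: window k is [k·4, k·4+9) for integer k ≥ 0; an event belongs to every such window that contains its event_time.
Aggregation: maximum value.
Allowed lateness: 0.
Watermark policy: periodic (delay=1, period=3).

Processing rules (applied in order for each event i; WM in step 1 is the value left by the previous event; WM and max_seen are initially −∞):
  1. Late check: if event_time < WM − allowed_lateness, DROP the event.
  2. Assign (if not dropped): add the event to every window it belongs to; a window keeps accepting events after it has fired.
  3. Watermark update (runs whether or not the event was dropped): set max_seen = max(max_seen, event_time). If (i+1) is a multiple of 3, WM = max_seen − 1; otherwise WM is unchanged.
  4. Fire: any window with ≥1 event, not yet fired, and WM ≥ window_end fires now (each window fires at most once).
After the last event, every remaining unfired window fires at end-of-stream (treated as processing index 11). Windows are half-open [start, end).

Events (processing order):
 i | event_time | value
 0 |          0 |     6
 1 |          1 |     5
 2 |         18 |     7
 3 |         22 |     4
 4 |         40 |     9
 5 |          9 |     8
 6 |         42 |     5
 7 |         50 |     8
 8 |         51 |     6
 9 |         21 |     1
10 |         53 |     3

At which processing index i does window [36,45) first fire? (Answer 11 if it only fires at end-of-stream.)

i=0 t=0 v=6: → [0,9); WM=−∞
i=1 t=1 v=5: → [0,9); WM=−∞
i=2 t=18 v=7: → [16,25),[12,21); WM=17; [0,9) fires=6
i=3 t=22 v=4: → [20,29),[16,25); WM=17
i=4 t=40 v=9: → [40,49),[36,45),[32,41); WM=17
i=5 t=9 v=8: DROP (t<17-0); WM=39; [12,21) fires=7 [16,25) fires=7 [20,29) fires=4
i=6 t=42 v=5: → [40,49),[36,45); WM=39
i=7 t=50 v=8: → [48,57),[44,53); WM=39
i=8 t=51 v=6: → [48,57),[44,53); WM=50; [32,41) fires=9 [36,45) fires=9 [40,49) fires=9
i=9 t=21 v=1: DROP (t<50-0); WM=50
i=10 t=53 v=3: → [52,61),[48,57); WM=50

8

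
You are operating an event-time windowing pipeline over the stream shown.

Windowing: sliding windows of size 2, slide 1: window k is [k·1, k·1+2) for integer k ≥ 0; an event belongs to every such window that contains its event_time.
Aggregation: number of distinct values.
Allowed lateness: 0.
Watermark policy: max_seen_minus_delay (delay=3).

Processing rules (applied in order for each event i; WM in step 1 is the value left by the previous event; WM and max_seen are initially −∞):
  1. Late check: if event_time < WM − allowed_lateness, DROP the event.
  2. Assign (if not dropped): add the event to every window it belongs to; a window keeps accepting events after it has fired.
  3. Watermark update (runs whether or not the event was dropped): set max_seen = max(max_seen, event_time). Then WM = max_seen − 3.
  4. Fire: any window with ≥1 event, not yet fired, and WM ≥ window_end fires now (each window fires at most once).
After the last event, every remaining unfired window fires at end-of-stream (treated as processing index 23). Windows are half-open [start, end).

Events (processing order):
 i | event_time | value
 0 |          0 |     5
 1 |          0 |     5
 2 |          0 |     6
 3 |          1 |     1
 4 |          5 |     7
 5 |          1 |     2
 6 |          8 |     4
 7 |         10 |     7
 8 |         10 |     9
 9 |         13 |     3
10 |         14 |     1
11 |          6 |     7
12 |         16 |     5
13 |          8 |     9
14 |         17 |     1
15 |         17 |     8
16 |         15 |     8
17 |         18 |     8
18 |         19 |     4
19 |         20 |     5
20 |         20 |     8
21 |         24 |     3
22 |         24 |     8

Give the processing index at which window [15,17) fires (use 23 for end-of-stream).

19

i=0 t=0 v=5: → [0,2); WM=-3
i=1 t=0 v=5: → [0,2); WM=-3
i=2 t=0 v=6: → [0,2); WM=-3
i=3 t=1 v=1: → [1,3),[0,2); WM=-2
i=4 t=5 v=7: → [5,7),[4,6); WM=2; [0,2) fires=3
i=5 t=1 v=2: DROP (t<2-0); WM=2
i=6 t=8 v=4: → [8,10),[7,9); WM=5; [1,3) fires=1
i=7 t=10 v=7: → [10,12),[9,11); WM=7; [4,6) fires=1 [5,7) fires=1
i=8 t=10 v=9: → [10,12),[9,11); WM=7
i=9 t=13 v=3: → [13,15),[12,14); WM=10; [7,9) fires=1 [8,10) fires=1
i=10 t=14 v=1: → [14,16),[13,15); WM=11; [9,11) fires=2
i=11 t=6 v=7: DROP (t<11-0); WM=11
i=12 t=16 v=5: → [16,18),[15,17); WM=13; [10,12) fires=2
i=13 t=8 v=9: DROP (t<13-0); WM=13
i=14 t=17 v=1: → [17,19),[16,18); WM=14; [12,14) fires=1
i=15 t=17 v=8: → [17,19),[16,18); WM=14
i=16 t=15 v=8: → [15,17),[14,16); WM=14
i=17 t=18 v=8: → [18,20),[17,19); WM=15; [13,15) fires=2
i=18 t=19 v=4: → [19,21),[18,20); WM=16; [14,16) fires=2
i=19 t=20 v=5: → [20,22),[19,21); WM=17; [15,17) fires=2
i=20 t=20 v=8: → [20,22),[19,21); WM=17
i=21 t=24 v=3: → [24,26),[23,25); WM=21; [16,18) fires=3 [17,19) fires=2 [18,20) fires=2 [19,21) fires=3
i=22 t=24 v=8: → [24,26),[23,25); WM=21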